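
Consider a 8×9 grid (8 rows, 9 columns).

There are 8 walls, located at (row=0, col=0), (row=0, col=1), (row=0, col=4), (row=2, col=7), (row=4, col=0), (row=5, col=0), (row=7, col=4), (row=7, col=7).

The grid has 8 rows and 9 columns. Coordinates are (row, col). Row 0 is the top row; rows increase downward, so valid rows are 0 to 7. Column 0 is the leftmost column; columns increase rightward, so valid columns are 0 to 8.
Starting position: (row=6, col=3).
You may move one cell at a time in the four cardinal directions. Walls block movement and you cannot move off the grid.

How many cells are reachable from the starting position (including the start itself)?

BFS flood-fill from (row=6, col=3):
  Distance 0: (row=6, col=3)
  Distance 1: (row=5, col=3), (row=6, col=2), (row=6, col=4), (row=7, col=3)
  Distance 2: (row=4, col=3), (row=5, col=2), (row=5, col=4), (row=6, col=1), (row=6, col=5), (row=7, col=2)
  Distance 3: (row=3, col=3), (row=4, col=2), (row=4, col=4), (row=5, col=1), (row=5, col=5), (row=6, col=0), (row=6, col=6), (row=7, col=1), (row=7, col=5)
  Distance 4: (row=2, col=3), (row=3, col=2), (row=3, col=4), (row=4, col=1), (row=4, col=5), (row=5, col=6), (row=6, col=7), (row=7, col=0), (row=7, col=6)
  Distance 5: (row=1, col=3), (row=2, col=2), (row=2, col=4), (row=3, col=1), (row=3, col=5), (row=4, col=6), (row=5, col=7), (row=6, col=8)
  Distance 6: (row=0, col=3), (row=1, col=2), (row=1, col=4), (row=2, col=1), (row=2, col=5), (row=3, col=0), (row=3, col=6), (row=4, col=7), (row=5, col=8), (row=7, col=8)
  Distance 7: (row=0, col=2), (row=1, col=1), (row=1, col=5), (row=2, col=0), (row=2, col=6), (row=3, col=7), (row=4, col=8)
  Distance 8: (row=0, col=5), (row=1, col=0), (row=1, col=6), (row=3, col=8)
  Distance 9: (row=0, col=6), (row=1, col=7), (row=2, col=8)
  Distance 10: (row=0, col=7), (row=1, col=8)
  Distance 11: (row=0, col=8)
Total reachable: 64 (grid has 64 open cells total)

Answer: Reachable cells: 64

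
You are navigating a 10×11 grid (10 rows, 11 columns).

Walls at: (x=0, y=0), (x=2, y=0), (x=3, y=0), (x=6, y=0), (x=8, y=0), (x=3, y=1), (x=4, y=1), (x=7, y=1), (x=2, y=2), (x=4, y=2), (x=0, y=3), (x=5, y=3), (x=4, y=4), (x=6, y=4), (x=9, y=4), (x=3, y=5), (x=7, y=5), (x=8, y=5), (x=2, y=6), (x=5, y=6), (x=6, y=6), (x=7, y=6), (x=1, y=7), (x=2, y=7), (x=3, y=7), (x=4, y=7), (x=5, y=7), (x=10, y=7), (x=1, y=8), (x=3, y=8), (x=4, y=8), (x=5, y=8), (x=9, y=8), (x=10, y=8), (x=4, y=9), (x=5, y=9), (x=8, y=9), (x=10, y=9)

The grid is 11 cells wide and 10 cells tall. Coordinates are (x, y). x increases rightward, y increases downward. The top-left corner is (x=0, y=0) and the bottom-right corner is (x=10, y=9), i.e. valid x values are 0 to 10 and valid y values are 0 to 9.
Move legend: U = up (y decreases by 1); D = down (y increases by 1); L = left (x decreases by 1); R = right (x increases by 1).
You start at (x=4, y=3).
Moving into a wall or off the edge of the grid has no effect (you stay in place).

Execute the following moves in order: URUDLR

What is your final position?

Start: (x=4, y=3)
  U (up): blocked, stay at (x=4, y=3)
  R (right): blocked, stay at (x=4, y=3)
  U (up): blocked, stay at (x=4, y=3)
  D (down): blocked, stay at (x=4, y=3)
  L (left): (x=4, y=3) -> (x=3, y=3)
  R (right): (x=3, y=3) -> (x=4, y=3)
Final: (x=4, y=3)

Answer: Final position: (x=4, y=3)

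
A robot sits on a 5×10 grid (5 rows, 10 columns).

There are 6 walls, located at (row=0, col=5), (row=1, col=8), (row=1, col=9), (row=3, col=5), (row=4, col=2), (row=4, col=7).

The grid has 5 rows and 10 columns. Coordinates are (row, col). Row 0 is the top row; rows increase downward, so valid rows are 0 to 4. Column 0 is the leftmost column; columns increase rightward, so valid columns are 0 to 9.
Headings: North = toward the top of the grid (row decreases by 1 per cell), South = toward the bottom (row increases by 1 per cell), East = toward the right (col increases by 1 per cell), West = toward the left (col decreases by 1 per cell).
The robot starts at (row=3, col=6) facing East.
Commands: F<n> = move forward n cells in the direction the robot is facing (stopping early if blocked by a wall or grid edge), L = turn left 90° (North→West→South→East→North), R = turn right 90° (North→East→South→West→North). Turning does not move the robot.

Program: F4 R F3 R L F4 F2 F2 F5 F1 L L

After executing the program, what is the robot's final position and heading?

Answer: Final position: (row=4, col=9), facing North

Derivation:
Start: (row=3, col=6), facing East
  F4: move forward 3/4 (blocked), now at (row=3, col=9)
  R: turn right, now facing South
  F3: move forward 1/3 (blocked), now at (row=4, col=9)
  R: turn right, now facing West
  L: turn left, now facing South
  F4: move forward 0/4 (blocked), now at (row=4, col=9)
  F2: move forward 0/2 (blocked), now at (row=4, col=9)
  F2: move forward 0/2 (blocked), now at (row=4, col=9)
  F5: move forward 0/5 (blocked), now at (row=4, col=9)
  F1: move forward 0/1 (blocked), now at (row=4, col=9)
  L: turn left, now facing East
  L: turn left, now facing North
Final: (row=4, col=9), facing North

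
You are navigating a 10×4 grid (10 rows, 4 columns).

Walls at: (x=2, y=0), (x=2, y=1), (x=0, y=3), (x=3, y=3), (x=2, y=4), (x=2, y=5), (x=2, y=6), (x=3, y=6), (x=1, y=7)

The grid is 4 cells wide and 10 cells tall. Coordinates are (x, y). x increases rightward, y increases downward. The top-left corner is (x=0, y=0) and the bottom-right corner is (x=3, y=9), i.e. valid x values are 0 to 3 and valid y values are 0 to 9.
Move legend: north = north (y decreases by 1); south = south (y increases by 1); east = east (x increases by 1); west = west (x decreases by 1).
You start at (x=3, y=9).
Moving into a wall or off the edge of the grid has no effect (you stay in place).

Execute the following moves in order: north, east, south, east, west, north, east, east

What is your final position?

Start: (x=3, y=9)
  north (north): (x=3, y=9) -> (x=3, y=8)
  east (east): blocked, stay at (x=3, y=8)
  south (south): (x=3, y=8) -> (x=3, y=9)
  east (east): blocked, stay at (x=3, y=9)
  west (west): (x=3, y=9) -> (x=2, y=9)
  north (north): (x=2, y=9) -> (x=2, y=8)
  east (east): (x=2, y=8) -> (x=3, y=8)
  east (east): blocked, stay at (x=3, y=8)
Final: (x=3, y=8)

Answer: Final position: (x=3, y=8)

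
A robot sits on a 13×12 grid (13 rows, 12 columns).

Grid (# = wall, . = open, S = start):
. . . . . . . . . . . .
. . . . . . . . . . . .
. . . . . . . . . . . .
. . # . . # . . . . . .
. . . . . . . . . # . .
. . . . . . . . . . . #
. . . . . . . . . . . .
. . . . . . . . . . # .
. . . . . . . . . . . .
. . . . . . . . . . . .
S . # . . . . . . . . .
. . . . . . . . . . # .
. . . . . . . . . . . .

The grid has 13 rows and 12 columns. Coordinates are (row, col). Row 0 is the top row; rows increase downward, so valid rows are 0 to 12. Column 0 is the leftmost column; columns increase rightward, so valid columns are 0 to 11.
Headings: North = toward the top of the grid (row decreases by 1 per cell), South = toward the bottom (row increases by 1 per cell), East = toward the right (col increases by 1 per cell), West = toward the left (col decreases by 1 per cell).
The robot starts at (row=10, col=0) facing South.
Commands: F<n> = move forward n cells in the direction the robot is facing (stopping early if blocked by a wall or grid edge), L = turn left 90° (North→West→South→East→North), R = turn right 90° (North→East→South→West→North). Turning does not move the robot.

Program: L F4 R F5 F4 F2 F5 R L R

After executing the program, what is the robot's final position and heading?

Answer: Final position: (row=12, col=1), facing West

Derivation:
Start: (row=10, col=0), facing South
  L: turn left, now facing East
  F4: move forward 1/4 (blocked), now at (row=10, col=1)
  R: turn right, now facing South
  F5: move forward 2/5 (blocked), now at (row=12, col=1)
  F4: move forward 0/4 (blocked), now at (row=12, col=1)
  F2: move forward 0/2 (blocked), now at (row=12, col=1)
  F5: move forward 0/5 (blocked), now at (row=12, col=1)
  R: turn right, now facing West
  L: turn left, now facing South
  R: turn right, now facing West
Final: (row=12, col=1), facing West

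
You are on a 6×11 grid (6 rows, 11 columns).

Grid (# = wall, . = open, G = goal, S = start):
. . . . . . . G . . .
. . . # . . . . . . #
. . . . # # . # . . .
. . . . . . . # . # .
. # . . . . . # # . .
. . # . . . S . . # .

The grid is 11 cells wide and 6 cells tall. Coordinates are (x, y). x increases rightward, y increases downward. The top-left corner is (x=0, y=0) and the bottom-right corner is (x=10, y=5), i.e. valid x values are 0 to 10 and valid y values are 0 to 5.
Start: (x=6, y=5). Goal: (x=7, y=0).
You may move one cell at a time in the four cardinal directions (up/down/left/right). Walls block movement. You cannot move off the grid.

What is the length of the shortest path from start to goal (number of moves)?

BFS from (x=6, y=5) until reaching (x=7, y=0):
  Distance 0: (x=6, y=5)
  Distance 1: (x=6, y=4), (x=5, y=5), (x=7, y=5)
  Distance 2: (x=6, y=3), (x=5, y=4), (x=4, y=5), (x=8, y=5)
  Distance 3: (x=6, y=2), (x=5, y=3), (x=4, y=4), (x=3, y=5)
  Distance 4: (x=6, y=1), (x=4, y=3), (x=3, y=4)
  Distance 5: (x=6, y=0), (x=5, y=1), (x=7, y=1), (x=3, y=3), (x=2, y=4)
  Distance 6: (x=5, y=0), (x=7, y=0), (x=4, y=1), (x=8, y=1), (x=3, y=2), (x=2, y=3)  <- goal reached here
One shortest path (6 moves): (x=6, y=5) -> (x=6, y=4) -> (x=6, y=3) -> (x=6, y=2) -> (x=6, y=1) -> (x=7, y=1) -> (x=7, y=0)

Answer: Shortest path length: 6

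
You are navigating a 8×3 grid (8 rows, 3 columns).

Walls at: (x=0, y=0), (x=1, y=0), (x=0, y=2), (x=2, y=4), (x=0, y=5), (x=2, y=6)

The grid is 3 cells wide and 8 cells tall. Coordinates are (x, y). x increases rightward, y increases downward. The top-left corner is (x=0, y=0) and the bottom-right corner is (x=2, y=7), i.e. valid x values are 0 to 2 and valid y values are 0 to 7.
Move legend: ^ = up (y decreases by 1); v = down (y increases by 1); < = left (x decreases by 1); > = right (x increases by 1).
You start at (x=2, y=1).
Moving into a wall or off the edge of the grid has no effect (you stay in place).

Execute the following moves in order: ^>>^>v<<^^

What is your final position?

Start: (x=2, y=1)
  ^ (up): (x=2, y=1) -> (x=2, y=0)
  > (right): blocked, stay at (x=2, y=0)
  > (right): blocked, stay at (x=2, y=0)
  ^ (up): blocked, stay at (x=2, y=0)
  > (right): blocked, stay at (x=2, y=0)
  v (down): (x=2, y=0) -> (x=2, y=1)
  < (left): (x=2, y=1) -> (x=1, y=1)
  < (left): (x=1, y=1) -> (x=0, y=1)
  ^ (up): blocked, stay at (x=0, y=1)
  ^ (up): blocked, stay at (x=0, y=1)
Final: (x=0, y=1)

Answer: Final position: (x=0, y=1)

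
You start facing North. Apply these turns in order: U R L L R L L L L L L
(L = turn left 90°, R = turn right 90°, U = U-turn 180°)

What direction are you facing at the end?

Start: North
  U (U-turn (180°)) -> South
  R (right (90° clockwise)) -> West
  L (left (90° counter-clockwise)) -> South
  L (left (90° counter-clockwise)) -> East
  R (right (90° clockwise)) -> South
  L (left (90° counter-clockwise)) -> East
  L (left (90° counter-clockwise)) -> North
  L (left (90° counter-clockwise)) -> West
  L (left (90° counter-clockwise)) -> South
  L (left (90° counter-clockwise)) -> East
  L (left (90° counter-clockwise)) -> North
Final: North

Answer: Final heading: North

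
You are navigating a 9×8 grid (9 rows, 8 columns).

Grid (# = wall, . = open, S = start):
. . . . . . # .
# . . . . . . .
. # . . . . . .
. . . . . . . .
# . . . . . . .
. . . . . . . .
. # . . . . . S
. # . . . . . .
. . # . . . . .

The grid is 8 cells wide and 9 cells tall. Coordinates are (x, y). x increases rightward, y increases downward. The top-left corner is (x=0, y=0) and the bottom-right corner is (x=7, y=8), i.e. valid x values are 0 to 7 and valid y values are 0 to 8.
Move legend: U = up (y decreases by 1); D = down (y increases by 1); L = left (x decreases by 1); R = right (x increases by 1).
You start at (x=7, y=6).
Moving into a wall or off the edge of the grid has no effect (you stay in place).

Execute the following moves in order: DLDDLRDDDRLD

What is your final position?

Start: (x=7, y=6)
  D (down): (x=7, y=6) -> (x=7, y=7)
  L (left): (x=7, y=7) -> (x=6, y=7)
  D (down): (x=6, y=7) -> (x=6, y=8)
  D (down): blocked, stay at (x=6, y=8)
  L (left): (x=6, y=8) -> (x=5, y=8)
  R (right): (x=5, y=8) -> (x=6, y=8)
  [×3]D (down): blocked, stay at (x=6, y=8)
  R (right): (x=6, y=8) -> (x=7, y=8)
  L (left): (x=7, y=8) -> (x=6, y=8)
  D (down): blocked, stay at (x=6, y=8)
Final: (x=6, y=8)

Answer: Final position: (x=6, y=8)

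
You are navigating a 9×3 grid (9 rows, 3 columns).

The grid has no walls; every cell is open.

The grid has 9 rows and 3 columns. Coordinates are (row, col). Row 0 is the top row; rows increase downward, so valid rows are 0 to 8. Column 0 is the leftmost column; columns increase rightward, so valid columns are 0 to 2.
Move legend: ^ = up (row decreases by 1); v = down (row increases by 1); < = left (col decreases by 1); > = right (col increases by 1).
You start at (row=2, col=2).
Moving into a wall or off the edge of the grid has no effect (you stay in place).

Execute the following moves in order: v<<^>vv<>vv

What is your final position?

Answer: Final position: (row=6, col=1)

Derivation:
Start: (row=2, col=2)
  v (down): (row=2, col=2) -> (row=3, col=2)
  < (left): (row=3, col=2) -> (row=3, col=1)
  < (left): (row=3, col=1) -> (row=3, col=0)
  ^ (up): (row=3, col=0) -> (row=2, col=0)
  > (right): (row=2, col=0) -> (row=2, col=1)
  v (down): (row=2, col=1) -> (row=3, col=1)
  v (down): (row=3, col=1) -> (row=4, col=1)
  < (left): (row=4, col=1) -> (row=4, col=0)
  > (right): (row=4, col=0) -> (row=4, col=1)
  v (down): (row=4, col=1) -> (row=5, col=1)
  v (down): (row=5, col=1) -> (row=6, col=1)
Final: (row=6, col=1)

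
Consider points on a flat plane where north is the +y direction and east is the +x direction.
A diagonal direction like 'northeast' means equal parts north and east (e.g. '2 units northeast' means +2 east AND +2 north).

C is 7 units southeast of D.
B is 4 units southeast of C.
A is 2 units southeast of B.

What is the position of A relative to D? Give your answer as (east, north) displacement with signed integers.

Answer: A is at (east=13, north=-13) relative to D.

Derivation:
Place D at the origin (east=0, north=0).
  C is 7 units southeast of D: delta (east=+7, north=-7); C at (east=7, north=-7).
  B is 4 units southeast of C: delta (east=+4, north=-4); B at (east=11, north=-11).
  A is 2 units southeast of B: delta (east=+2, north=-2); A at (east=13, north=-13).
Therefore A relative to D: (east=13, north=-13).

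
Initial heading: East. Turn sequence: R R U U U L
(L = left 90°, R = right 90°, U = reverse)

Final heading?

Start: East
  R (right (90° clockwise)) -> South
  R (right (90° clockwise)) -> West
  U (U-turn (180°)) -> East
  U (U-turn (180°)) -> West
  U (U-turn (180°)) -> East
  L (left (90° counter-clockwise)) -> North
Final: North

Answer: Final heading: North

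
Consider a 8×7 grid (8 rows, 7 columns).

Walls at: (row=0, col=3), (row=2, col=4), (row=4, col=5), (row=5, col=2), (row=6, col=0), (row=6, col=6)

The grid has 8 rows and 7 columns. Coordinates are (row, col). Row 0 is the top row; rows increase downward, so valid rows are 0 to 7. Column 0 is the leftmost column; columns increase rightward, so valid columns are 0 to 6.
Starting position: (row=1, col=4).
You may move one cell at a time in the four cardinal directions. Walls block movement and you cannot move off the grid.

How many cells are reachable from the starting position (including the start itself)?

BFS flood-fill from (row=1, col=4):
  Distance 0: (row=1, col=4)
  Distance 1: (row=0, col=4), (row=1, col=3), (row=1, col=5)
  Distance 2: (row=0, col=5), (row=1, col=2), (row=1, col=6), (row=2, col=3), (row=2, col=5)
  Distance 3: (row=0, col=2), (row=0, col=6), (row=1, col=1), (row=2, col=2), (row=2, col=6), (row=3, col=3), (row=3, col=5)
  Distance 4: (row=0, col=1), (row=1, col=0), (row=2, col=1), (row=3, col=2), (row=3, col=4), (row=3, col=6), (row=4, col=3)
  Distance 5: (row=0, col=0), (row=2, col=0), (row=3, col=1), (row=4, col=2), (row=4, col=4), (row=4, col=6), (row=5, col=3)
  Distance 6: (row=3, col=0), (row=4, col=1), (row=5, col=4), (row=5, col=6), (row=6, col=3)
  Distance 7: (row=4, col=0), (row=5, col=1), (row=5, col=5), (row=6, col=2), (row=6, col=4), (row=7, col=3)
  Distance 8: (row=5, col=0), (row=6, col=1), (row=6, col=5), (row=7, col=2), (row=7, col=4)
  Distance 9: (row=7, col=1), (row=7, col=5)
  Distance 10: (row=7, col=0), (row=7, col=6)
Total reachable: 50 (grid has 50 open cells total)

Answer: Reachable cells: 50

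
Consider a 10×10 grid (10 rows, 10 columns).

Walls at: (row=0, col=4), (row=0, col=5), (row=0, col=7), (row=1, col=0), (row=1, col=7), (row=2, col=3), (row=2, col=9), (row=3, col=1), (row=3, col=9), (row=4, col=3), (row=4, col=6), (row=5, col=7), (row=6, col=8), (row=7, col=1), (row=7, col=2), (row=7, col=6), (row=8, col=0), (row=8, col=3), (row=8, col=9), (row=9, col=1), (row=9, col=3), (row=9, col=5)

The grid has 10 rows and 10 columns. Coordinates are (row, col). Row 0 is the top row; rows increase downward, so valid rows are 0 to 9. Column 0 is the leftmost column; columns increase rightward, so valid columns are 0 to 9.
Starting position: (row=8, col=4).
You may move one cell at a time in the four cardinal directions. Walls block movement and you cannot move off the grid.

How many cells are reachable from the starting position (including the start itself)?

Answer: Reachable cells: 74

Derivation:
BFS flood-fill from (row=8, col=4):
  Distance 0: (row=8, col=4)
  Distance 1: (row=7, col=4), (row=8, col=5), (row=9, col=4)
  Distance 2: (row=6, col=4), (row=7, col=3), (row=7, col=5), (row=8, col=6)
  Distance 3: (row=5, col=4), (row=6, col=3), (row=6, col=5), (row=8, col=7), (row=9, col=6)
  Distance 4: (row=4, col=4), (row=5, col=3), (row=5, col=5), (row=6, col=2), (row=6, col=6), (row=7, col=7), (row=8, col=8), (row=9, col=7)
  Distance 5: (row=3, col=4), (row=4, col=5), (row=5, col=2), (row=5, col=6), (row=6, col=1), (row=6, col=7), (row=7, col=8), (row=9, col=8)
  Distance 6: (row=2, col=4), (row=3, col=3), (row=3, col=5), (row=4, col=2), (row=5, col=1), (row=6, col=0), (row=7, col=9), (row=9, col=9)
  Distance 7: (row=1, col=4), (row=2, col=5), (row=3, col=2), (row=3, col=6), (row=4, col=1), (row=5, col=0), (row=6, col=9), (row=7, col=0)
  Distance 8: (row=1, col=3), (row=1, col=5), (row=2, col=2), (row=2, col=6), (row=3, col=7), (row=4, col=0), (row=5, col=9)
  Distance 9: (row=0, col=3), (row=1, col=2), (row=1, col=6), (row=2, col=1), (row=2, col=7), (row=3, col=0), (row=3, col=8), (row=4, col=7), (row=4, col=9), (row=5, col=8)
  Distance 10: (row=0, col=2), (row=0, col=6), (row=1, col=1), (row=2, col=0), (row=2, col=8), (row=4, col=8)
  Distance 11: (row=0, col=1), (row=1, col=8)
  Distance 12: (row=0, col=0), (row=0, col=8), (row=1, col=9)
  Distance 13: (row=0, col=9)
Total reachable: 74 (grid has 78 open cells total)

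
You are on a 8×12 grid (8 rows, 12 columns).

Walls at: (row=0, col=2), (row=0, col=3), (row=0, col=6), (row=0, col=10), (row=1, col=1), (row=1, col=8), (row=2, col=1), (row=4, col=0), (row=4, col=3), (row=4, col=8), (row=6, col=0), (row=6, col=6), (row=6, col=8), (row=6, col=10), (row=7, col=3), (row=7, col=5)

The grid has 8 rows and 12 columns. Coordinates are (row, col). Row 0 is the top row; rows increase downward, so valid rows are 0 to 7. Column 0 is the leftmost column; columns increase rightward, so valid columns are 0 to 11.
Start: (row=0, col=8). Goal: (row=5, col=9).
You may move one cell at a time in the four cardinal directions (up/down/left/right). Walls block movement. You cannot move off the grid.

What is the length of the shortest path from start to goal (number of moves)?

BFS from (row=0, col=8) until reaching (row=5, col=9):
  Distance 0: (row=0, col=8)
  Distance 1: (row=0, col=7), (row=0, col=9)
  Distance 2: (row=1, col=7), (row=1, col=9)
  Distance 3: (row=1, col=6), (row=1, col=10), (row=2, col=7), (row=2, col=9)
  Distance 4: (row=1, col=5), (row=1, col=11), (row=2, col=6), (row=2, col=8), (row=2, col=10), (row=3, col=7), (row=3, col=9)
  Distance 5: (row=0, col=5), (row=0, col=11), (row=1, col=4), (row=2, col=5), (row=2, col=11), (row=3, col=6), (row=3, col=8), (row=3, col=10), (row=4, col=7), (row=4, col=9)
  Distance 6: (row=0, col=4), (row=1, col=3), (row=2, col=4), (row=3, col=5), (row=3, col=11), (row=4, col=6), (row=4, col=10), (row=5, col=7), (row=5, col=9)  <- goal reached here
One shortest path (6 moves): (row=0, col=8) -> (row=0, col=9) -> (row=1, col=9) -> (row=2, col=9) -> (row=3, col=9) -> (row=4, col=9) -> (row=5, col=9)

Answer: Shortest path length: 6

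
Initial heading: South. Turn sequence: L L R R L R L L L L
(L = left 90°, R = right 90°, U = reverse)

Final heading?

Answer: Final heading: South

Derivation:
Start: South
  L (left (90° counter-clockwise)) -> East
  L (left (90° counter-clockwise)) -> North
  R (right (90° clockwise)) -> East
  R (right (90° clockwise)) -> South
  L (left (90° counter-clockwise)) -> East
  R (right (90° clockwise)) -> South
  L (left (90° counter-clockwise)) -> East
  L (left (90° counter-clockwise)) -> North
  L (left (90° counter-clockwise)) -> West
  L (left (90° counter-clockwise)) -> South
Final: South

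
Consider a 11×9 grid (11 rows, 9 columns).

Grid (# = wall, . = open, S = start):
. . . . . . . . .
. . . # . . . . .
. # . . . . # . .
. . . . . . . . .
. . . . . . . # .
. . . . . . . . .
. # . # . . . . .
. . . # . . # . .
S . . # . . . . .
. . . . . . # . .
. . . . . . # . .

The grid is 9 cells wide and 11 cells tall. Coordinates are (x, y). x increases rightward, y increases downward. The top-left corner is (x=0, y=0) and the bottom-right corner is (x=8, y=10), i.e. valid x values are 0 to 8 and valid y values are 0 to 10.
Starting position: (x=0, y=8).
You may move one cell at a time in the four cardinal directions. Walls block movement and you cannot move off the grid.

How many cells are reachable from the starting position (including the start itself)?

Answer: Reachable cells: 88

Derivation:
BFS flood-fill from (x=0, y=8):
  Distance 0: (x=0, y=8)
  Distance 1: (x=0, y=7), (x=1, y=8), (x=0, y=9)
  Distance 2: (x=0, y=6), (x=1, y=7), (x=2, y=8), (x=1, y=9), (x=0, y=10)
  Distance 3: (x=0, y=5), (x=2, y=7), (x=2, y=9), (x=1, y=10)
  Distance 4: (x=0, y=4), (x=1, y=5), (x=2, y=6), (x=3, y=9), (x=2, y=10)
  Distance 5: (x=0, y=3), (x=1, y=4), (x=2, y=5), (x=4, y=9), (x=3, y=10)
  Distance 6: (x=0, y=2), (x=1, y=3), (x=2, y=4), (x=3, y=5), (x=4, y=8), (x=5, y=9), (x=4, y=10)
  Distance 7: (x=0, y=1), (x=2, y=3), (x=3, y=4), (x=4, y=5), (x=4, y=7), (x=5, y=8), (x=5, y=10)
  Distance 8: (x=0, y=0), (x=1, y=1), (x=2, y=2), (x=3, y=3), (x=4, y=4), (x=5, y=5), (x=4, y=6), (x=5, y=7), (x=6, y=8)
  Distance 9: (x=1, y=0), (x=2, y=1), (x=3, y=2), (x=4, y=3), (x=5, y=4), (x=6, y=5), (x=5, y=6), (x=7, y=8)
  Distance 10: (x=2, y=0), (x=4, y=2), (x=5, y=3), (x=6, y=4), (x=7, y=5), (x=6, y=6), (x=7, y=7), (x=8, y=8), (x=7, y=9)
  Distance 11: (x=3, y=0), (x=4, y=1), (x=5, y=2), (x=6, y=3), (x=8, y=5), (x=7, y=6), (x=8, y=7), (x=8, y=9), (x=7, y=10)
  Distance 12: (x=4, y=0), (x=5, y=1), (x=7, y=3), (x=8, y=4), (x=8, y=6), (x=8, y=10)
  Distance 13: (x=5, y=0), (x=6, y=1), (x=7, y=2), (x=8, y=3)
  Distance 14: (x=6, y=0), (x=7, y=1), (x=8, y=2)
  Distance 15: (x=7, y=0), (x=8, y=1)
  Distance 16: (x=8, y=0)
Total reachable: 88 (grid has 88 open cells total)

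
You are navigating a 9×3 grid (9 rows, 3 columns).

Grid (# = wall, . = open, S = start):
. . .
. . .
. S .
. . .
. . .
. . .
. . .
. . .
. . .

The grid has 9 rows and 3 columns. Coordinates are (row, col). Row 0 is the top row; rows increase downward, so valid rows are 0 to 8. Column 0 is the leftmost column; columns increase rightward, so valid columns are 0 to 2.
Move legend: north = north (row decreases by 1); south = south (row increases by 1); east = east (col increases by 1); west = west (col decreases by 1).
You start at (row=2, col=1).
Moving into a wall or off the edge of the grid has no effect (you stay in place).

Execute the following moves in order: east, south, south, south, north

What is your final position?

Answer: Final position: (row=4, col=2)

Derivation:
Start: (row=2, col=1)
  east (east): (row=2, col=1) -> (row=2, col=2)
  south (south): (row=2, col=2) -> (row=3, col=2)
  south (south): (row=3, col=2) -> (row=4, col=2)
  south (south): (row=4, col=2) -> (row=5, col=2)
  north (north): (row=5, col=2) -> (row=4, col=2)
Final: (row=4, col=2)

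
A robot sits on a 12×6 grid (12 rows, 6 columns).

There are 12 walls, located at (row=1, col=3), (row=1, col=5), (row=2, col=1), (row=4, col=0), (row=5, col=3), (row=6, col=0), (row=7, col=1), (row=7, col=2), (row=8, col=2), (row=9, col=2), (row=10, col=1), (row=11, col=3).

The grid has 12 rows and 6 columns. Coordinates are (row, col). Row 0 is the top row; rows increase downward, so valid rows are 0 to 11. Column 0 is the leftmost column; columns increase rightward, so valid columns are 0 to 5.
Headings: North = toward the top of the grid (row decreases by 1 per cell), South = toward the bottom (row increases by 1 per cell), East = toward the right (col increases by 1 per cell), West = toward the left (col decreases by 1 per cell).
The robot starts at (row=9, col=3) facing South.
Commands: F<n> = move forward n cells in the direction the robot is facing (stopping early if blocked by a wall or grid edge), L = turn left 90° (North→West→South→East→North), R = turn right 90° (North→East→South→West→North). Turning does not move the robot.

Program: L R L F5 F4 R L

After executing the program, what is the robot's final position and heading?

Start: (row=9, col=3), facing South
  L: turn left, now facing East
  R: turn right, now facing South
  L: turn left, now facing East
  F5: move forward 2/5 (blocked), now at (row=9, col=5)
  F4: move forward 0/4 (blocked), now at (row=9, col=5)
  R: turn right, now facing South
  L: turn left, now facing East
Final: (row=9, col=5), facing East

Answer: Final position: (row=9, col=5), facing East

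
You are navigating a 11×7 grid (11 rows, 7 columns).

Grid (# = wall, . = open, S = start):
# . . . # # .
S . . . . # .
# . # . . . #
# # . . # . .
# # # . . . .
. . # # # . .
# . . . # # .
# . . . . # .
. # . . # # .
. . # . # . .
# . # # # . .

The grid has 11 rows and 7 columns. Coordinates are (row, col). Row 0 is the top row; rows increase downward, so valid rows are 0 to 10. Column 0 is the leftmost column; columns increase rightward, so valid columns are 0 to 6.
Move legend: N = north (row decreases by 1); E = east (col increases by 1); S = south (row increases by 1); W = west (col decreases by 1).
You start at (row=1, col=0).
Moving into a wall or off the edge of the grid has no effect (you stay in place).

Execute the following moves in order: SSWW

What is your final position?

Answer: Final position: (row=1, col=0)

Derivation:
Start: (row=1, col=0)
  S (south): blocked, stay at (row=1, col=0)
  S (south): blocked, stay at (row=1, col=0)
  W (west): blocked, stay at (row=1, col=0)
  W (west): blocked, stay at (row=1, col=0)
Final: (row=1, col=0)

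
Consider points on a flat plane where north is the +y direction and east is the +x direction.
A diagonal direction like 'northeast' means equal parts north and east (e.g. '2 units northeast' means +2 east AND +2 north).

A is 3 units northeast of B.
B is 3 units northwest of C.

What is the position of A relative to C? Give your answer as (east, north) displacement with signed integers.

Place C at the origin (east=0, north=0).
  B is 3 units northwest of C: delta (east=-3, north=+3); B at (east=-3, north=3).
  A is 3 units northeast of B: delta (east=+3, north=+3); A at (east=0, north=6).
Therefore A relative to C: (east=0, north=6).

Answer: A is at (east=0, north=6) relative to C.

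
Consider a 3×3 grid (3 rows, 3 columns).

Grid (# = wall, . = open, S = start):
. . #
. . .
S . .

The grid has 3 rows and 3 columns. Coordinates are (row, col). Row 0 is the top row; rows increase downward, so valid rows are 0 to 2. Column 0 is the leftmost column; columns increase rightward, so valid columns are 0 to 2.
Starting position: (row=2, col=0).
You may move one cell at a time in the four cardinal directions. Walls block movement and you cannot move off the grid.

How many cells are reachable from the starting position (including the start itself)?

Answer: Reachable cells: 8

Derivation:
BFS flood-fill from (row=2, col=0):
  Distance 0: (row=2, col=0)
  Distance 1: (row=1, col=0), (row=2, col=1)
  Distance 2: (row=0, col=0), (row=1, col=1), (row=2, col=2)
  Distance 3: (row=0, col=1), (row=1, col=2)
Total reachable: 8 (grid has 8 open cells total)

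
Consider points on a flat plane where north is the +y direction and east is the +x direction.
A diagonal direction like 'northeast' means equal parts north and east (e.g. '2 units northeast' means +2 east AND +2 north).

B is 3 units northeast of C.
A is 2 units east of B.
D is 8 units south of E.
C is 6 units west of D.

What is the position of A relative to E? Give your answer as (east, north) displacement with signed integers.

Place E at the origin (east=0, north=0).
  D is 8 units south of E: delta (east=+0, north=-8); D at (east=0, north=-8).
  C is 6 units west of D: delta (east=-6, north=+0); C at (east=-6, north=-8).
  B is 3 units northeast of C: delta (east=+3, north=+3); B at (east=-3, north=-5).
  A is 2 units east of B: delta (east=+2, north=+0); A at (east=-1, north=-5).
Therefore A relative to E: (east=-1, north=-5).

Answer: A is at (east=-1, north=-5) relative to E.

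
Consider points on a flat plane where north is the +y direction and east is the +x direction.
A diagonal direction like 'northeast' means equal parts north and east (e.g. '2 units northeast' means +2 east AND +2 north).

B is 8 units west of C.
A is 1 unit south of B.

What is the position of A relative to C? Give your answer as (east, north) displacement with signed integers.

Answer: A is at (east=-8, north=-1) relative to C.

Derivation:
Place C at the origin (east=0, north=0).
  B is 8 units west of C: delta (east=-8, north=+0); B at (east=-8, north=0).
  A is 1 unit south of B: delta (east=+0, north=-1); A at (east=-8, north=-1).
Therefore A relative to C: (east=-8, north=-1).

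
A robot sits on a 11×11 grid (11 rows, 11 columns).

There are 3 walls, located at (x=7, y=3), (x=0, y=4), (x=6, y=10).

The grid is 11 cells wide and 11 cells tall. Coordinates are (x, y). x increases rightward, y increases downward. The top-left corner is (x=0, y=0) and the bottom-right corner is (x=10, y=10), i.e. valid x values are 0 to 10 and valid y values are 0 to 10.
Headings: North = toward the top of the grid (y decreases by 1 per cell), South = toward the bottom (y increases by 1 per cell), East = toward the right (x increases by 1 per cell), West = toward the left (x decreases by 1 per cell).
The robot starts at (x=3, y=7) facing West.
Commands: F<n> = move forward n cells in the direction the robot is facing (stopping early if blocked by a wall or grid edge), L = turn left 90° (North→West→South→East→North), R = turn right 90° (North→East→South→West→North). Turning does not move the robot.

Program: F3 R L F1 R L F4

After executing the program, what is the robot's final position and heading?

Answer: Final position: (x=0, y=7), facing West

Derivation:
Start: (x=3, y=7), facing West
  F3: move forward 3, now at (x=0, y=7)
  R: turn right, now facing North
  L: turn left, now facing West
  F1: move forward 0/1 (blocked), now at (x=0, y=7)
  R: turn right, now facing North
  L: turn left, now facing West
  F4: move forward 0/4 (blocked), now at (x=0, y=7)
Final: (x=0, y=7), facing West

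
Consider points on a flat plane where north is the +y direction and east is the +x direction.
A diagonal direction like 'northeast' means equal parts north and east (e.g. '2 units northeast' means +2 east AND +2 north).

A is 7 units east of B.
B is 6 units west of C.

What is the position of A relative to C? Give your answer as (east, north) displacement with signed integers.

Place C at the origin (east=0, north=0).
  B is 6 units west of C: delta (east=-6, north=+0); B at (east=-6, north=0).
  A is 7 units east of B: delta (east=+7, north=+0); A at (east=1, north=0).
Therefore A relative to C: (east=1, north=0).

Answer: A is at (east=1, north=0) relative to C.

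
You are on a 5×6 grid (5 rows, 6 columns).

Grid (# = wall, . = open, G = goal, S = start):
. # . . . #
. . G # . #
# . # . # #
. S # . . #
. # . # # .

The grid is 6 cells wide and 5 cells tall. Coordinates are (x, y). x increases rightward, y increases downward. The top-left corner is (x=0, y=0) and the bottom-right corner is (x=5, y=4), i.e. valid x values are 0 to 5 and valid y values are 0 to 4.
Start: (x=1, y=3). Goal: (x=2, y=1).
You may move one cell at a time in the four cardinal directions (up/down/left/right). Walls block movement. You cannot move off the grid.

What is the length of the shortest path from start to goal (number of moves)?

BFS from (x=1, y=3) until reaching (x=2, y=1):
  Distance 0: (x=1, y=3)
  Distance 1: (x=1, y=2), (x=0, y=3)
  Distance 2: (x=1, y=1), (x=0, y=4)
  Distance 3: (x=0, y=1), (x=2, y=1)  <- goal reached here
One shortest path (3 moves): (x=1, y=3) -> (x=1, y=2) -> (x=1, y=1) -> (x=2, y=1)

Answer: Shortest path length: 3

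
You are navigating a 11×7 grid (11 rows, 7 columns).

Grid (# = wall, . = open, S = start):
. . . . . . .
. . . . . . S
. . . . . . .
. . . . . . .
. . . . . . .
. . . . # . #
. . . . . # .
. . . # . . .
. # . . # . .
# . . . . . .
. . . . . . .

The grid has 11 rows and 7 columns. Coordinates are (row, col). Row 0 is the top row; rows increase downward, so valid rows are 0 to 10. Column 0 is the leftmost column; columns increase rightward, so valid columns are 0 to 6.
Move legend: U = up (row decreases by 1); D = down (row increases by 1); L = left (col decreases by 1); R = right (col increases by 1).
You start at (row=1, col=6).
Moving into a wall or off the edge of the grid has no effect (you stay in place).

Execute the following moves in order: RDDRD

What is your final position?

Start: (row=1, col=6)
  R (right): blocked, stay at (row=1, col=6)
  D (down): (row=1, col=6) -> (row=2, col=6)
  D (down): (row=2, col=6) -> (row=3, col=6)
  R (right): blocked, stay at (row=3, col=6)
  D (down): (row=3, col=6) -> (row=4, col=6)
Final: (row=4, col=6)

Answer: Final position: (row=4, col=6)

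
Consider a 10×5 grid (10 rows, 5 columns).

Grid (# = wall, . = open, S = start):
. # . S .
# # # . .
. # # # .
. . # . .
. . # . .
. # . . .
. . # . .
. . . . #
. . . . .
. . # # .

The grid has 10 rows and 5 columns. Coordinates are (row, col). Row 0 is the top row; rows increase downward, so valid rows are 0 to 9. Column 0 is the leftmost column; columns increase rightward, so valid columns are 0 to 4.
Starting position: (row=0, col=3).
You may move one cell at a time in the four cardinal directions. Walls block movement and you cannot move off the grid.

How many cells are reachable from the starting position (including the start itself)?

Answer: Reachable cells: 35

Derivation:
BFS flood-fill from (row=0, col=3):
  Distance 0: (row=0, col=3)
  Distance 1: (row=0, col=2), (row=0, col=4), (row=1, col=3)
  Distance 2: (row=1, col=4)
  Distance 3: (row=2, col=4)
  Distance 4: (row=3, col=4)
  Distance 5: (row=3, col=3), (row=4, col=4)
  Distance 6: (row=4, col=3), (row=5, col=4)
  Distance 7: (row=5, col=3), (row=6, col=4)
  Distance 8: (row=5, col=2), (row=6, col=3)
  Distance 9: (row=7, col=3)
  Distance 10: (row=7, col=2), (row=8, col=3)
  Distance 11: (row=7, col=1), (row=8, col=2), (row=8, col=4)
  Distance 12: (row=6, col=1), (row=7, col=0), (row=8, col=1), (row=9, col=4)
  Distance 13: (row=6, col=0), (row=8, col=0), (row=9, col=1)
  Distance 14: (row=5, col=0), (row=9, col=0)
  Distance 15: (row=4, col=0)
  Distance 16: (row=3, col=0), (row=4, col=1)
  Distance 17: (row=2, col=0), (row=3, col=1)
Total reachable: 35 (grid has 36 open cells total)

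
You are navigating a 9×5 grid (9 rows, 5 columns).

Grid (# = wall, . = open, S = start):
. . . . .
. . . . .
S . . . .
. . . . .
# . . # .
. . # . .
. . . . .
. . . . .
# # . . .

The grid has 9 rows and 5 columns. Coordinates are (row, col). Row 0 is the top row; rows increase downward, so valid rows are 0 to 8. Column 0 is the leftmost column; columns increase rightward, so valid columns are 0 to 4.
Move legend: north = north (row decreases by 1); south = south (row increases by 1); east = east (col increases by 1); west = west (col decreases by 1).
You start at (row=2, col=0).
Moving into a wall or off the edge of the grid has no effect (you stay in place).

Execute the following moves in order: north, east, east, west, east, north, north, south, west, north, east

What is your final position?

Answer: Final position: (row=0, col=2)

Derivation:
Start: (row=2, col=0)
  north (north): (row=2, col=0) -> (row=1, col=0)
  east (east): (row=1, col=0) -> (row=1, col=1)
  east (east): (row=1, col=1) -> (row=1, col=2)
  west (west): (row=1, col=2) -> (row=1, col=1)
  east (east): (row=1, col=1) -> (row=1, col=2)
  north (north): (row=1, col=2) -> (row=0, col=2)
  north (north): blocked, stay at (row=0, col=2)
  south (south): (row=0, col=2) -> (row=1, col=2)
  west (west): (row=1, col=2) -> (row=1, col=1)
  north (north): (row=1, col=1) -> (row=0, col=1)
  east (east): (row=0, col=1) -> (row=0, col=2)
Final: (row=0, col=2)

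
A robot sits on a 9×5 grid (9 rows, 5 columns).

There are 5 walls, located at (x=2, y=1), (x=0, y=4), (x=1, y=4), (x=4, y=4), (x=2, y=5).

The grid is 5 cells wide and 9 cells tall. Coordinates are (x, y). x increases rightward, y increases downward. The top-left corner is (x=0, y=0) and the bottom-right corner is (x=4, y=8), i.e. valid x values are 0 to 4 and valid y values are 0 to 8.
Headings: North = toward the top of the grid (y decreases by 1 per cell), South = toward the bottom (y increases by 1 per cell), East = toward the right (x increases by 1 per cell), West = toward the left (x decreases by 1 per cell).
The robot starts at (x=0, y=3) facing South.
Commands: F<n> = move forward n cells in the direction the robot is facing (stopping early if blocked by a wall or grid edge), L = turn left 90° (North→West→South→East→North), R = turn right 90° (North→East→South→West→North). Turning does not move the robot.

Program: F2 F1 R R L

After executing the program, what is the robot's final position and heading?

Answer: Final position: (x=0, y=3), facing West

Derivation:
Start: (x=0, y=3), facing South
  F2: move forward 0/2 (blocked), now at (x=0, y=3)
  F1: move forward 0/1 (blocked), now at (x=0, y=3)
  R: turn right, now facing West
  R: turn right, now facing North
  L: turn left, now facing West
Final: (x=0, y=3), facing West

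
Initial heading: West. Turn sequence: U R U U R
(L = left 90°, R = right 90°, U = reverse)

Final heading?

Start: West
  U (U-turn (180°)) -> East
  R (right (90° clockwise)) -> South
  U (U-turn (180°)) -> North
  U (U-turn (180°)) -> South
  R (right (90° clockwise)) -> West
Final: West

Answer: Final heading: West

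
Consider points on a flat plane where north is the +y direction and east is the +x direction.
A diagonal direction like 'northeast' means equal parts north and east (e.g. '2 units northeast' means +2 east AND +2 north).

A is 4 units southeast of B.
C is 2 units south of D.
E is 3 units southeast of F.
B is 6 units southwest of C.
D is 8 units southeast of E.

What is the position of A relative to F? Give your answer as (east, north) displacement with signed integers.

Answer: A is at (east=9, north=-23) relative to F.

Derivation:
Place F at the origin (east=0, north=0).
  E is 3 units southeast of F: delta (east=+3, north=-3); E at (east=3, north=-3).
  D is 8 units southeast of E: delta (east=+8, north=-8); D at (east=11, north=-11).
  C is 2 units south of D: delta (east=+0, north=-2); C at (east=11, north=-13).
  B is 6 units southwest of C: delta (east=-6, north=-6); B at (east=5, north=-19).
  A is 4 units southeast of B: delta (east=+4, north=-4); A at (east=9, north=-23).
Therefore A relative to F: (east=9, north=-23).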